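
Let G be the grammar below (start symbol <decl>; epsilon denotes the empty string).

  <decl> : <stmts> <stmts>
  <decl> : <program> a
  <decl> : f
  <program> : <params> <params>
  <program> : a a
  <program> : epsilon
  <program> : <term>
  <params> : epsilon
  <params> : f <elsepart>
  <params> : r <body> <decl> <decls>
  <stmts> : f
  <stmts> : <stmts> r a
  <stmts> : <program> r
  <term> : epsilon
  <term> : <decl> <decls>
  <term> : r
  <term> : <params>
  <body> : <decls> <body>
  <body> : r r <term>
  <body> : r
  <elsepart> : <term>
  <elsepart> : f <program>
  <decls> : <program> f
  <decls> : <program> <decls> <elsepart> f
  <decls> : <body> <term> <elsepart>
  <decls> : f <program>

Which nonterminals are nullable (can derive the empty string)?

Directly nullable (have an epsilon-production): <program>, <params>, <term>.
<elsepart> : <term> with every symbol nullable, so <elsepart> is nullable.
No other nonterminal has a production whose RHS symbols are all nullable.

{ <elsepart>, <params>, <program>, <term> }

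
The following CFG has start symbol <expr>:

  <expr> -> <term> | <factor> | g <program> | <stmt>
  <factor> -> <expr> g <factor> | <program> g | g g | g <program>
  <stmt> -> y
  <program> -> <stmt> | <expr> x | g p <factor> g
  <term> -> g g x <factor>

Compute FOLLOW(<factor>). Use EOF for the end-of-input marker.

In <expr> -> <factor>: <factor> is at the end, add FOLLOW(<expr>) = { EOF, g, x }.
In <factor> -> <expr> g <factor>: <factor> is at the end, add FOLLOW(<factor>) = { EOF, g, x }.
In <program> -> g p <factor> g: add FIRST(g) = { g }.
In <term> -> g g x <factor>: <factor> is at the end, add FOLLOW(<term>) = { EOF, g, x }.
Union: FOLLOW(<factor>) = { EOF, g, x }.

{ EOF, g, x }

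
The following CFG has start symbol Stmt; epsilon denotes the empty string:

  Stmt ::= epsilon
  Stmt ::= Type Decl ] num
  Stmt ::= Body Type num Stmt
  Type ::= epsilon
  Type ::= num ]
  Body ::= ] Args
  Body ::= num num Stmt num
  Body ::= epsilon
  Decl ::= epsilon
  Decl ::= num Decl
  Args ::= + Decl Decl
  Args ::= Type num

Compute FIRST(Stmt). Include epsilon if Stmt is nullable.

{ ], num, epsilon }

Stmt ::= epsilon contributes epsilon.
From Stmt ::= Type Decl ] num: Type, Decl nullable, take FIRST(Type) ∪ FIRST(Decl) ∪ {]} = { ], num }.
From Stmt ::= Body Type num Stmt: Body, Type nullable, take FIRST(Body) ∪ FIRST(Type) ∪ {num} = { ], num }.
Union: FIRST(Stmt) = { ], num, epsilon }.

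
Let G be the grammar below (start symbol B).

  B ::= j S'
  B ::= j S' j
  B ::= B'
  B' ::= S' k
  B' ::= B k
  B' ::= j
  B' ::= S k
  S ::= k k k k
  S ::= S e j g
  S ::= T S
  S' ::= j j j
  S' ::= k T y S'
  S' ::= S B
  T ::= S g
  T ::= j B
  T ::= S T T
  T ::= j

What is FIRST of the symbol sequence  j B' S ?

j is a terminal; add {j} and stop.

{ j }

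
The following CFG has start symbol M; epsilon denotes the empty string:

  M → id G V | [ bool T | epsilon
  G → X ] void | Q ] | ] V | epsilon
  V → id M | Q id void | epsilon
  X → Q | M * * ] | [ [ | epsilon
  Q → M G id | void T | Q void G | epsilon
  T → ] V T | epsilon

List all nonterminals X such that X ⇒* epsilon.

Directly nullable (have an epsilon-production): M, G, V, X, Q, T.

{ G, M, Q, T, V, X }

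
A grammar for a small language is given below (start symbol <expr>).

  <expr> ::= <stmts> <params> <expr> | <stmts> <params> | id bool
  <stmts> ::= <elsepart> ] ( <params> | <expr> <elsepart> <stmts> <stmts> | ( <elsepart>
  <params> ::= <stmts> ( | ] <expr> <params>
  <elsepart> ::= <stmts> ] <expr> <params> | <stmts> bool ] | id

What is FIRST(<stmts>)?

From <stmts> ::= <elsepart> ] ( <params>: add FIRST(<elsepart>) = { (, id }.
From <stmts> ::= <expr> <elsepart> <stmts> <stmts>: add FIRST(<expr>) = { (, id }.
<stmts> ::= ( <elsepart> contributes {(}.
Union: FIRST(<stmts>) = { (, id }.

{ (, id }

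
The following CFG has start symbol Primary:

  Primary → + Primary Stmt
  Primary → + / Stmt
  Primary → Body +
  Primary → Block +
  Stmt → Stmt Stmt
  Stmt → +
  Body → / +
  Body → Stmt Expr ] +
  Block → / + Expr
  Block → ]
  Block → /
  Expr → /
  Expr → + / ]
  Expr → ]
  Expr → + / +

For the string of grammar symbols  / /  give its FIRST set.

{ / }

/ is a terminal; add {/} and stop.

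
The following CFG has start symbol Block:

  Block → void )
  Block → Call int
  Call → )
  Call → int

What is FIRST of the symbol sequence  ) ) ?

{ ) }

) is a terminal; add {)} and stop.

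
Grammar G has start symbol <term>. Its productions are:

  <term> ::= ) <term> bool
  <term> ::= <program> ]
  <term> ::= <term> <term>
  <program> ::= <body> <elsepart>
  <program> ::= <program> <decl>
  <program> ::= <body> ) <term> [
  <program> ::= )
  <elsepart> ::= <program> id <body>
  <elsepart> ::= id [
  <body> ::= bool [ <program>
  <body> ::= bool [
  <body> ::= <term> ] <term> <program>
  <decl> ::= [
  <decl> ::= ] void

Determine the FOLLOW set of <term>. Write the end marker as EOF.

<term> is the start symbol, so EOF ∈ FOLLOW(<term>).
In <term> ::= ) <term> bool: add FIRST(bool) = { bool }.
In <term> ::= <term> <term>: add FIRST(<term>) = { ), bool }.
In <term> ::= <term> <term>: <term> is at the end, add FOLLOW(<term>) = { EOF, ), [, ], bool }.
In <program> ::= <body> ) <term> [: add FIRST([) = { [ }.
In <body> ::= <term> ] <term> <program>: add FIRST(] <term> <program>) = { ] }.
In <body> ::= <term> ] <term> <program>: add FIRST(<program>) = { ), bool }.
Union: FOLLOW(<term>) = { EOF, ), [, ], bool }.

{ EOF, ), [, ], bool }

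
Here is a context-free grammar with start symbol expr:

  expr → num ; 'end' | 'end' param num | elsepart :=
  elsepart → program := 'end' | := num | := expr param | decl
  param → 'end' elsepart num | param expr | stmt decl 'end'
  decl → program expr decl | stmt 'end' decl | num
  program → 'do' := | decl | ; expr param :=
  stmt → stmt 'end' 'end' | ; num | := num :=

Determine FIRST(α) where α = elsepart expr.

Add FIRST(elsepart) = { 'do', :=, ;, num }; elsepart is not nullable, stop.

{ 'do', :=, ;, num }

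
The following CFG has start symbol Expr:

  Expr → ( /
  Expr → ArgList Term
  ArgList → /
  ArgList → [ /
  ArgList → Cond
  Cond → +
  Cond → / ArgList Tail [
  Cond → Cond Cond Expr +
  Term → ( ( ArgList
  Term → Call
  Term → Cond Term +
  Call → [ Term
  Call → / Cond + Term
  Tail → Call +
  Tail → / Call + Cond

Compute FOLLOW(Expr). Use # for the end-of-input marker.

{ #, + }

Expr is the start symbol, so # ∈ FOLLOW(Expr).
In Cond → Cond Cond Expr +: add FIRST(+) = { + }.
Union: FOLLOW(Expr) = { #, + }.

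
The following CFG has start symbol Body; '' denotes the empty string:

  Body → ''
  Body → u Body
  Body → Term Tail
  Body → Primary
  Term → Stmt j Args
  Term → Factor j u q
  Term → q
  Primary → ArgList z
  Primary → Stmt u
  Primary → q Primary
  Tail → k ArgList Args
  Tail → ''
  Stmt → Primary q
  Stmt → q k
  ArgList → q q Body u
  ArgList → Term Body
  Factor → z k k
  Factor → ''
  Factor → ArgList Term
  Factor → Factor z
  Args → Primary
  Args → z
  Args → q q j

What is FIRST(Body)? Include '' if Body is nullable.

Body → '' contributes ''.
Body → u Body contributes {u}.
From Body → Term Tail: add FIRST(Term) = { j, q, z }.
From Body → Primary: add FIRST(Primary) = { j, q, z }.
Union: FIRST(Body) = { j, q, u, z, '' }.

{ j, q, u, z, '' }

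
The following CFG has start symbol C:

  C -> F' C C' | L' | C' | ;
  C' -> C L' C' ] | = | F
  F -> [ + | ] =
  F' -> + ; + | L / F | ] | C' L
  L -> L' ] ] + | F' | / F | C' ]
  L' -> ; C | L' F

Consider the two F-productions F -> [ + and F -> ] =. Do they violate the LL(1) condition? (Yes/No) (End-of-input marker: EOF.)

FIRST([ +) = { [ } and FIRST(] =) = { ] }.
The FIRST sets are disjoint and neither alternative is nullable — no conflict.

No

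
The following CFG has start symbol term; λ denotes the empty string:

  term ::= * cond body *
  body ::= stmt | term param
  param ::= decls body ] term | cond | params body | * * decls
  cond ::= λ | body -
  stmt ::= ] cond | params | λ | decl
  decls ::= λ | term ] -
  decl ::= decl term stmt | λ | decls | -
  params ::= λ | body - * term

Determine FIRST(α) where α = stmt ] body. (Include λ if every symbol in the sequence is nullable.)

{ *, -, ] }

Add FIRST(stmt)\{λ} = { *, -, ] }; stmt is nullable, continue.
] is a terminal; add {]} and stop.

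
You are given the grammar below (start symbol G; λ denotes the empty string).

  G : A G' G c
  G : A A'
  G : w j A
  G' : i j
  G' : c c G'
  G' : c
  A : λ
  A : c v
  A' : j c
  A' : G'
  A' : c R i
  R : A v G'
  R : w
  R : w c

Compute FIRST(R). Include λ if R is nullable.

From R : A v G': A nullable, take FIRST(A) ∪ {v} = { c, v }.
R : w contributes {w}.
R : w c contributes {w}.
Union: FIRST(R) = { c, v, w }.

{ c, v, w }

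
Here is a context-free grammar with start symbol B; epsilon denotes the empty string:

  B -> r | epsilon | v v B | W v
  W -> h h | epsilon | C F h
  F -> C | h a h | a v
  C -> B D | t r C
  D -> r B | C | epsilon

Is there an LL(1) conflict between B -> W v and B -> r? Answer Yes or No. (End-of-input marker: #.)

Yes

FIRST(W v) = { a, h, r, t, v } and FIRST(r) = { r }.
Both contain r, so the two alternatives are not disjoint — LL(1) conflict.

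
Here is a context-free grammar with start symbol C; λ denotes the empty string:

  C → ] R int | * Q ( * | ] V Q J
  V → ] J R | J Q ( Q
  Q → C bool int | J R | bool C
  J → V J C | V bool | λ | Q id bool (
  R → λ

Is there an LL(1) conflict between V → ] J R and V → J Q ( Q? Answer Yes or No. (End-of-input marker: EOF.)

Yes

FIRST(] J R) = { ] } and FIRST(J Q ( Q) = { (, *, ], bool, id }.
Both contain ], so the two alternatives are not disjoint — LL(1) conflict.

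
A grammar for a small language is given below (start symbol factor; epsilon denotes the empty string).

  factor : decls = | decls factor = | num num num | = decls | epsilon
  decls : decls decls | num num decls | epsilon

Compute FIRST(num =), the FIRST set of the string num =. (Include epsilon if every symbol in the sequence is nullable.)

{ num }

num is a terminal; add {num} and stop.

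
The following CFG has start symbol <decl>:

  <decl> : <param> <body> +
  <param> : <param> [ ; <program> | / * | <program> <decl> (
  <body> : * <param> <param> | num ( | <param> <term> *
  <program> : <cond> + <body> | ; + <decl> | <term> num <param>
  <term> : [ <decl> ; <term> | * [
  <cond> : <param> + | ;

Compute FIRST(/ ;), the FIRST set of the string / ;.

{ / }

/ is a terminal; add {/} and stop.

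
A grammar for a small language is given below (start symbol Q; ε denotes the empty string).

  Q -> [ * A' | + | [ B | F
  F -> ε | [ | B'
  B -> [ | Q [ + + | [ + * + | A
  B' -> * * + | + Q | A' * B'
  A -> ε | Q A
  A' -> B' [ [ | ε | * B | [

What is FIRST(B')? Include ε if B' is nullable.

{ *, +, [ }

B' -> * * + contributes {*}.
B' -> + Q contributes {+}.
From B' -> A' * B': A' nullable, take FIRST(A') ∪ {*} = { *, +, [ }.
Union: FIRST(B') = { *, +, [ }.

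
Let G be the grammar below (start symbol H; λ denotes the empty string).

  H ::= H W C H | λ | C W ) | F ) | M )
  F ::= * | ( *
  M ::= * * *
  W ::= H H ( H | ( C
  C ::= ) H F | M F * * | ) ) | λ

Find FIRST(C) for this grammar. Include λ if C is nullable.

C ::= ) H F contributes {)}.
From C ::= M F * *: add FIRST(M) = { * }.
C ::= ) ) contributes {)}.
C ::= λ contributes λ.
Union: FIRST(C) = { ), *, λ }.

{ ), *, λ }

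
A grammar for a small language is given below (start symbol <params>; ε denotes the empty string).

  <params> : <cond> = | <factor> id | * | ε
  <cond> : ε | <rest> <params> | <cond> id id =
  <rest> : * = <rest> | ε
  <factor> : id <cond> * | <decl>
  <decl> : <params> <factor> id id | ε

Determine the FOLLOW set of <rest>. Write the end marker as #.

In <cond> : <rest> <params>: add FIRST(<params>)\{ε} = { *, =, id }.
  Since <params> is nullable, also add FOLLOW(<cond>) = { *, =, id }.
In <rest> : * = <rest>: <rest> is at the end, add FOLLOW(<rest>) = { *, =, id }.
Union: FOLLOW(<rest>) = { *, =, id }.

{ *, =, id }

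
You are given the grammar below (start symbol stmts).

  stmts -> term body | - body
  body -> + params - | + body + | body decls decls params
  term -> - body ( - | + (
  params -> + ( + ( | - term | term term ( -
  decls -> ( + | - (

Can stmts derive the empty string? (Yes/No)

No

No nonterminal in this grammar is nullable.
No production of stmts has an RHS whose symbols are all nullable, so stmts is not nullable.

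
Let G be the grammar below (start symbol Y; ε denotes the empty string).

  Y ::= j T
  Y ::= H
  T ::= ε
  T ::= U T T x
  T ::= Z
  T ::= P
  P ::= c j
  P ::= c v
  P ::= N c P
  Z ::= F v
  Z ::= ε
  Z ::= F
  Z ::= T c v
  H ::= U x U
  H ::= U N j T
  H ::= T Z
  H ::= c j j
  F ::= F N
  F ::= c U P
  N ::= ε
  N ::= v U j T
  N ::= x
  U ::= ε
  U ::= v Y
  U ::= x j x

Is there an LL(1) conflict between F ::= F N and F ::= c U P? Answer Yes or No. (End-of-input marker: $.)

FIRST(F N) = { c } and FIRST(c U P) = { c }.
Both contain c, so the two alternatives are not disjoint — LL(1) conflict.

Yes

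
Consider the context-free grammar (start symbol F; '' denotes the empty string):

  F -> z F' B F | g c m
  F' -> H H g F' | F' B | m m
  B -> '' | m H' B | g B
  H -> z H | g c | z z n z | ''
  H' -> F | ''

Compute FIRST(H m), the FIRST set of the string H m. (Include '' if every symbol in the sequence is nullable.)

{ g, m, z }

Add FIRST(H)\{''} = { g, z }; H is nullable, continue.
m is a terminal; add {m} and stop.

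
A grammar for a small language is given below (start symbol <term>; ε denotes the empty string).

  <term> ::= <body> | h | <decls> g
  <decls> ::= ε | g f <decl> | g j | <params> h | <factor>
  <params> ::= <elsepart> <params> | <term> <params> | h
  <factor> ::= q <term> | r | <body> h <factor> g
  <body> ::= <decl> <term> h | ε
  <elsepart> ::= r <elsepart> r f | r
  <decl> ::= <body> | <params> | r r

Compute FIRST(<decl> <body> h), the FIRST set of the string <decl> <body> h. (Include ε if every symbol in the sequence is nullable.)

Add FIRST(<decl>)\{ε} = { g, h, q, r }; <decl> is nullable, continue.
Add FIRST(<body>)\{ε} = { g, h, q, r }; <body> is nullable, continue.
h is a terminal; add {h} and stop.

{ g, h, q, r }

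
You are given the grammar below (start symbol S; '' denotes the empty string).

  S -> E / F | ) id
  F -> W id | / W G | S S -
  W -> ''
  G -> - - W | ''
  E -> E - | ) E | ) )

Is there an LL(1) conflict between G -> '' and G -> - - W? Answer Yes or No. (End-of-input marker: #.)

FIRST('') = { '' } and FIRST(- - W) = { - }.
The first alternative is nullable and FOLLOW(G) = { #, ), - } shares - with FIRST of the second — conflict.

Yes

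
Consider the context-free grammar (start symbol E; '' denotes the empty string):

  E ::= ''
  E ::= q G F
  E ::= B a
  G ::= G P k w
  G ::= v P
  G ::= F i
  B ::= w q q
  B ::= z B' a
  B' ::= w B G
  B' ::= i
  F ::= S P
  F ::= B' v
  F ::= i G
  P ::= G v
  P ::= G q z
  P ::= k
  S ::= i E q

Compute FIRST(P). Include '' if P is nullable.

From P ::= G v: add FIRST(G) = { i, v, w }.
From P ::= G q z: add FIRST(G) = { i, v, w }.
P ::= k contributes {k}.
Union: FIRST(P) = { i, k, v, w }.

{ i, k, v, w }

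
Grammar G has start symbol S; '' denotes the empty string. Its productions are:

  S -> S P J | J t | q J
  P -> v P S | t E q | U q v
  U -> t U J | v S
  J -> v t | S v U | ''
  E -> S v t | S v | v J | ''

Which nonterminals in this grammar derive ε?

Directly nullable (have an ''-production): J, E.
No other nonterminal has a production whose RHS symbols are all nullable.

{ E, J }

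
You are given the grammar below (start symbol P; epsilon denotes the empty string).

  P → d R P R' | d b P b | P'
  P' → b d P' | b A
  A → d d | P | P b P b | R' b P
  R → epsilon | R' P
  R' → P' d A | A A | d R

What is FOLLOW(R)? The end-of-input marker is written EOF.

In P → d R P R': add FIRST(P R') = { b, d }.
In R' → d R: R is at the end, add FOLLOW(R') = { EOF, b, d }.
Union: FOLLOW(R) = { EOF, b, d }.

{ EOF, b, d }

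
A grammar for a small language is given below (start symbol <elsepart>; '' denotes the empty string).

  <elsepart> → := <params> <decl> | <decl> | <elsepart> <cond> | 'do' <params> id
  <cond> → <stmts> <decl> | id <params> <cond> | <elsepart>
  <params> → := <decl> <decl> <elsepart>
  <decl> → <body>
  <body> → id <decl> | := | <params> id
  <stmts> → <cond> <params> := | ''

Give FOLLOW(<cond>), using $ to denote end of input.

In <elsepart> → <elsepart> <cond>: <cond> is at the end, add FOLLOW(<elsepart>) = { $, 'do', :=, id }.
In <cond> → id <params> <cond>: <cond> is at the end, add FOLLOW(<cond>) = { $, 'do', :=, id }.
In <stmts> → <cond> <params> :=: add FIRST(<params> :=) = { := }.
Union: FOLLOW(<cond>) = { $, 'do', :=, id }.

{ $, 'do', :=, id }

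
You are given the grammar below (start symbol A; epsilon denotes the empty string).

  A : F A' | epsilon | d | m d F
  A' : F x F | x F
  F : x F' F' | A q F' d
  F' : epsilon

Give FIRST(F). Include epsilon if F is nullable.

F : x F' F' contributes {x}.
From F : A q F' d: A nullable, take FIRST(A) ∪ {q} = { d, m, q, x }.
Union: FIRST(F) = { d, m, q, x }.

{ d, m, q, x }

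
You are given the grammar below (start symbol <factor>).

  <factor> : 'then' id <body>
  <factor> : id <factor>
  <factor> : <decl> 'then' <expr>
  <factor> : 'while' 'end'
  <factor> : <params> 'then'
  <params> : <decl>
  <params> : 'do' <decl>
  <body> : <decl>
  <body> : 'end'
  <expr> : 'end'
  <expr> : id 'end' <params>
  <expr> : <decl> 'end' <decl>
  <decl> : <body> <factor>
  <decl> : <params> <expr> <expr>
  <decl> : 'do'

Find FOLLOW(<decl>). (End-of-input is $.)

In <factor> : <decl> 'then' <expr>: add FIRST('then' <expr>) = { 'then' }.
In <params> : <decl>: <decl> is at the end, add FOLLOW(<params>) = { $, 'do', 'end', 'then', 'while', id }.
In <params> : 'do' <decl>: <decl> is at the end, add FOLLOW(<params>) = { $, 'do', 'end', 'then', 'while', id }.
In <body> : <decl>: <decl> is at the end, add FOLLOW(<body>) = { $, 'do', 'end', 'then', 'while', id }.
In <expr> : <decl> 'end' <decl>: add FIRST('end' <decl>) = { 'end' }.
In <expr> : <decl> 'end' <decl>: <decl> is at the end, add FOLLOW(<expr>) = { $, 'do', 'end', 'then', 'while', id }.
Union: FOLLOW(<decl>) = { $, 'do', 'end', 'then', 'while', id }.

{ $, 'do', 'end', 'then', 'while', id }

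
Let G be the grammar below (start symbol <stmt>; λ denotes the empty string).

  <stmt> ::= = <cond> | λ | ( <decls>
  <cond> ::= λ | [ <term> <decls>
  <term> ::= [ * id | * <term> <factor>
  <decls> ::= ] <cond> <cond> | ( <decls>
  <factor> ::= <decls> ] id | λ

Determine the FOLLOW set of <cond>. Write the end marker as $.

In <stmt> ::= = <cond>: <cond> is at the end, add FOLLOW(<stmt>) = { $ }.
In <decls> ::= ] <cond> <cond>: add FIRST(<cond>)\{λ} = { [ }.
  Since <cond> is nullable, also add FOLLOW(<decls>) = { $, [, ] }.
In <decls> ::= ] <cond> <cond>: <cond> is at the end, add FOLLOW(<decls>) = { $, [, ] }.
Union: FOLLOW(<cond>) = { $, [, ] }.

{ $, [, ] }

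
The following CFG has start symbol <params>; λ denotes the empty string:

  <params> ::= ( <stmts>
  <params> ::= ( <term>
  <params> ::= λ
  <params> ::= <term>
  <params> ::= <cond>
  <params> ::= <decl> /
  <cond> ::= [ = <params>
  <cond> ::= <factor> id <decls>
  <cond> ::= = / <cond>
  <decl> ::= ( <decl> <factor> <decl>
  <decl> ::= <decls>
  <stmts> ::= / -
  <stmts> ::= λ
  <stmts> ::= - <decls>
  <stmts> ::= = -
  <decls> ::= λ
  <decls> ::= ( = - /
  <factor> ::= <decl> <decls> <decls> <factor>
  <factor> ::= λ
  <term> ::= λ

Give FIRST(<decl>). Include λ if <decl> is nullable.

{ (, λ }

<decl> ::= ( <decl> <factor> <decl> contributes {(}.
From <decl> ::= <decls>: add FIRST(<decls>) = { (, λ } (including λ since <decls> is nullable).
Union: FIRST(<decl>) = { (, λ }.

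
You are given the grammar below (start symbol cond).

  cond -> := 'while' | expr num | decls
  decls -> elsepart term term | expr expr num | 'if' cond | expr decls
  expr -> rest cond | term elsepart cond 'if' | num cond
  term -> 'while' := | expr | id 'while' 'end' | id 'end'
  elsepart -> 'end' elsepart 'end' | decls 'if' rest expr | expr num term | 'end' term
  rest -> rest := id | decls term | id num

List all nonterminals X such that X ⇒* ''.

No nonterminal has an empty production or an RHS whose symbols are all nullable.

{ } (none)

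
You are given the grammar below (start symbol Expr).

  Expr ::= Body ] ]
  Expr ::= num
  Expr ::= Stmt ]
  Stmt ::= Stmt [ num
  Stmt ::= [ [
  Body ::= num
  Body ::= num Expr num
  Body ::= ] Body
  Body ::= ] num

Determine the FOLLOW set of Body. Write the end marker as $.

In Expr ::= Body ] ]: add FIRST(] ]) = { ] }.
In Body ::= ] Body: Body is at the end, add FOLLOW(Body) = { ] }.
Union: FOLLOW(Body) = { ] }.

{ ] }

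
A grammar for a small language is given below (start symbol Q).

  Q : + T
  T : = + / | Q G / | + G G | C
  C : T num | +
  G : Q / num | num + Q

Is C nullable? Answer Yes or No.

No

No nonterminal in this grammar is nullable.
No production of C has an RHS whose symbols are all nullable, so C is not nullable.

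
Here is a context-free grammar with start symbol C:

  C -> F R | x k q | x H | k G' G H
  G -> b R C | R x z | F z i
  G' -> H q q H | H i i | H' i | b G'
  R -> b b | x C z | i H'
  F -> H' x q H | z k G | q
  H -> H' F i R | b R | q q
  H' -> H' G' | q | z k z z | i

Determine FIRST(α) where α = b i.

b is a terminal; add {b} and stop.

{ b }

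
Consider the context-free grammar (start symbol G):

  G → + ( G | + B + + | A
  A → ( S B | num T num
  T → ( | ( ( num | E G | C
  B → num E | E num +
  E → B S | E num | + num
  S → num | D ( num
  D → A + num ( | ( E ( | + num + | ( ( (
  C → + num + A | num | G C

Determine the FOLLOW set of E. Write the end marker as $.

{ $, (, +, num }

In T → E G: add FIRST(G) = { (, +, num }.
In B → num E: E is at the end, add FOLLOW(B) = { $, (, +, num }.
In B → E num +: add FIRST(num +) = { num }.
In E → E num: add FIRST(num) = { num }.
In D → ( E (: add FIRST(() = { ( }.
Union: FOLLOW(E) = { $, (, +, num }.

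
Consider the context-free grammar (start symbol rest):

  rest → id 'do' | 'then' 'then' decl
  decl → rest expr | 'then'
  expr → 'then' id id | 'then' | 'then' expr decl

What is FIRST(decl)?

{ 'then', id }

From decl → rest expr: add FIRST(rest) = { 'then', id }.
decl → 'then' contributes {'then'}.
Union: FIRST(decl) = { 'then', id }.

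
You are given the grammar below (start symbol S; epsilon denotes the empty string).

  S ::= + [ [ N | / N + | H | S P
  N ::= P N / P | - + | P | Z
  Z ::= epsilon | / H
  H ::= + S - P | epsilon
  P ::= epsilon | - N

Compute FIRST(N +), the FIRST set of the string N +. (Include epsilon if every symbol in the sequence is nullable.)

{ +, -, / }

Add FIRST(N)\{epsilon} = { -, / }; N is nullable, continue.
+ is a terminal; add {+} and stop.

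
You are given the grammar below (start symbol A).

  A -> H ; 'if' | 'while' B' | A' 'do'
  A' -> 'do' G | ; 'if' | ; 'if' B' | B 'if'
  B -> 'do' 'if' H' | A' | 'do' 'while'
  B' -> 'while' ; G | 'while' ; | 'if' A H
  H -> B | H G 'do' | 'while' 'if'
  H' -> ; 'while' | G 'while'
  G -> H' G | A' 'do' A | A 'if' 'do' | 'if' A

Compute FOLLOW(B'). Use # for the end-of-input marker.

{ #, 'do', 'if', 'while', ; }

In A -> 'while' B': B' is at the end, add FOLLOW(A) = { #, 'do', 'if', 'while', ; }.
In A' -> ; 'if' B': B' is at the end, add FOLLOW(A') = { #, 'do', 'if', 'while', ; }.
Union: FOLLOW(B') = { #, 'do', 'if', 'while', ; }.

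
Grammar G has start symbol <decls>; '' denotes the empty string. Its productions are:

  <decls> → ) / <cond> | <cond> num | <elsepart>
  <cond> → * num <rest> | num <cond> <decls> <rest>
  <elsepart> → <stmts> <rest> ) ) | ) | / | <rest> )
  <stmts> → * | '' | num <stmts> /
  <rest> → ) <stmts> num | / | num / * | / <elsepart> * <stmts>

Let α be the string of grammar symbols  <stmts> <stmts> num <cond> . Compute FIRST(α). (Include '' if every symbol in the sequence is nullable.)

{ *, num }

Add FIRST(<stmts>)\{''} = { *, num }; <stmts> is nullable, continue.
Add FIRST(<stmts>)\{''} = { *, num }; <stmts> is nullable, continue.
num is a terminal; add {num} and stop.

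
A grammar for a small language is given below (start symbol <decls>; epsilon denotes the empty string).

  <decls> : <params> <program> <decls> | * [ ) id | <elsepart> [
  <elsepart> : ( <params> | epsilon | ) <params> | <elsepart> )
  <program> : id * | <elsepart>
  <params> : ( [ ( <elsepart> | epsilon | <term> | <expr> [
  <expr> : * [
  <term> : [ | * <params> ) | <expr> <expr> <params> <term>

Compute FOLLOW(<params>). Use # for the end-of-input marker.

{ (, ), *, [, id }

In <decls> : <params> <program> <decls>: add FIRST(<program> <decls>) = { (, ), *, [, id }.
In <elsepart> : ( <params>: <params> is at the end, add FOLLOW(<elsepart>) = { (, ), *, [, id }.
In <elsepart> : ) <params>: <params> is at the end, add FOLLOW(<elsepart>) = { (, ), *, [, id }.
In <term> : * <params> ): add FIRST()) = { ) }.
In <term> : <expr> <expr> <params> <term>: add FIRST(<term>) = { *, [ }.
Union: FOLLOW(<params>) = { (, ), *, [, id }.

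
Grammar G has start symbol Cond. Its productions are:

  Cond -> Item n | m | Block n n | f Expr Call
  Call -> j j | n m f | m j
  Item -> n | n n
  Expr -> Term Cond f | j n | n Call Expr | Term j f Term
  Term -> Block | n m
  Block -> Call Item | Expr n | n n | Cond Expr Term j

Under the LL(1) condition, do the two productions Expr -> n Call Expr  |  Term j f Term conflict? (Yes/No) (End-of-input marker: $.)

Yes

FIRST(n Call Expr) = { n } and FIRST(Term j f Term) = { f, j, m, n }.
Both contain n, so the two alternatives are not disjoint — LL(1) conflict.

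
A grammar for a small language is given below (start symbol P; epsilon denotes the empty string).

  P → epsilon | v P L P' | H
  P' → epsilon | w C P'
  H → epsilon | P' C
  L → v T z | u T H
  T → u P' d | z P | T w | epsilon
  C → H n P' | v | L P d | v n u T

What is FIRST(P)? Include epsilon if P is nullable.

P → epsilon contributes epsilon.
P → v P L P' contributes {v}.
From P → H: add FIRST(H) = { n, u, v, w, epsilon } (including epsilon since H is nullable).
Union: FIRST(P) = { n, u, v, w, epsilon }.

{ n, u, v, w, epsilon }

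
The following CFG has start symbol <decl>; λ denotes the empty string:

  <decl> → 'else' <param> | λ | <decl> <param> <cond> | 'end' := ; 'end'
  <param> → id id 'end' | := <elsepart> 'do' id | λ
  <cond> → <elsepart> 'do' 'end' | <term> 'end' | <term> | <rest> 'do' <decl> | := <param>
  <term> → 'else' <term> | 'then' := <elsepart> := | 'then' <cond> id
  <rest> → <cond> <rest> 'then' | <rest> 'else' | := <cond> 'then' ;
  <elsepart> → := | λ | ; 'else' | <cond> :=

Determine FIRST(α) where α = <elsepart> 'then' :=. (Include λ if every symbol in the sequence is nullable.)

{ 'do', 'else', 'then', :=, ; }

Add FIRST(<elsepart>)\{λ} = { 'do', 'else', 'then', :=, ; }; <elsepart> is nullable, continue.
'then' is a terminal; add {'then'} and stop.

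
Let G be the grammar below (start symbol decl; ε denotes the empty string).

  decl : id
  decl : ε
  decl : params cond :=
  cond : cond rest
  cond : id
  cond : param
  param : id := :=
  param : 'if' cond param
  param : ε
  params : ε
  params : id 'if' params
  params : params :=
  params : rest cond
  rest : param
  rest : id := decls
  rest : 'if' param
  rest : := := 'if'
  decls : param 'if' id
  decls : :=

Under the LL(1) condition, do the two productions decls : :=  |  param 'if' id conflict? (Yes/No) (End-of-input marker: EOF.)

FIRST(:=) = { := } and FIRST(param 'if' id) = { 'if', id }.
The FIRST sets are disjoint and neither alternative is nullable — no conflict.

No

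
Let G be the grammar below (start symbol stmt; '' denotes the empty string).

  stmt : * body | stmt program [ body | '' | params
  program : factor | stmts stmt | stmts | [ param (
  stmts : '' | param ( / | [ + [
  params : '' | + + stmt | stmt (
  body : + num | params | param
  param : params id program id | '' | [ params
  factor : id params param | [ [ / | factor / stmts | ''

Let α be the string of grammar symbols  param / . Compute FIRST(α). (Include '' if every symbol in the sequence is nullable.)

{ (, *, +, /, [, id }

Add FIRST(param)\{''} = { (, *, +, /, [, id }; param is nullable, continue.
/ is a terminal; add {/} and stop.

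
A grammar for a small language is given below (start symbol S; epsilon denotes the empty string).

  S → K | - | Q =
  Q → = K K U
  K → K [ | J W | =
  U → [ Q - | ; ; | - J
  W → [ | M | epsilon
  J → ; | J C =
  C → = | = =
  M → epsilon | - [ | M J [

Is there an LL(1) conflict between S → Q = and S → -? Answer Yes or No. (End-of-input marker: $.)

No

FIRST(Q =) = { = } and FIRST(-) = { - }.
The FIRST sets are disjoint and neither alternative is nullable — no conflict.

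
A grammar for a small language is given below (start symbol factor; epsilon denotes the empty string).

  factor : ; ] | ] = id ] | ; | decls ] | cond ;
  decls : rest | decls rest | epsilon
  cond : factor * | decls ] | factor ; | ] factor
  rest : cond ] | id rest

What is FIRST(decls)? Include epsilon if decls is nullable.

{ ;, ], id, epsilon }

From decls : rest: add FIRST(rest) = { ;, ], id }.
From decls : decls rest: decls nullable, take FIRST(decls) ∪ FIRST(rest) = { ;, ], id }.
decls : epsilon contributes epsilon.
Union: FIRST(decls) = { ;, ], id, epsilon }.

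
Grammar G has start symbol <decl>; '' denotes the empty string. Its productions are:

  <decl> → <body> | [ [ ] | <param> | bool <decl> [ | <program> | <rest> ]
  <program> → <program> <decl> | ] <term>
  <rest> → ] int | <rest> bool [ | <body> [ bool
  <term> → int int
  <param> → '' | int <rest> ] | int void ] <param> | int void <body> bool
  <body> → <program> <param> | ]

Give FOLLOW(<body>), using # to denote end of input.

{ #, [, ], bool, int }

In <decl> → <body>: <body> is at the end, add FOLLOW(<decl>) = { #, [, ], bool, int }.
In <rest> → <body> [ bool: add FIRST([ bool) = { [ }.
In <param> → int void <body> bool: add FIRST(bool) = { bool }.
Union: FOLLOW(<body>) = { #, [, ], bool, int }.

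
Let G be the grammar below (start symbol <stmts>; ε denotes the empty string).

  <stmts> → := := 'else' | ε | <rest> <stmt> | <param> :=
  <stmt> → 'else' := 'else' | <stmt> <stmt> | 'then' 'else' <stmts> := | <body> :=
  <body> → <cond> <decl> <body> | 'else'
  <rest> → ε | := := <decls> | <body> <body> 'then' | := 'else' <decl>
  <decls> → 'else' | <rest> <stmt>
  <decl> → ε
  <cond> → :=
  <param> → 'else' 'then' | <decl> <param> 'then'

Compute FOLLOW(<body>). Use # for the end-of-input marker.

{ 'else', 'then', := }

In <stmt> → <body> :=: add FIRST(:=) = { := }.
In <body> → <cond> <decl> <body>: <body> is at the end, add FOLLOW(<body>) = { 'else', 'then', := }.
In <rest> → <body> <body> 'then': add FIRST(<body> 'then') = { 'else', := }.
In <rest> → <body> <body> 'then': add FIRST('then') = { 'then' }.
Union: FOLLOW(<body>) = { 'else', 'then', := }.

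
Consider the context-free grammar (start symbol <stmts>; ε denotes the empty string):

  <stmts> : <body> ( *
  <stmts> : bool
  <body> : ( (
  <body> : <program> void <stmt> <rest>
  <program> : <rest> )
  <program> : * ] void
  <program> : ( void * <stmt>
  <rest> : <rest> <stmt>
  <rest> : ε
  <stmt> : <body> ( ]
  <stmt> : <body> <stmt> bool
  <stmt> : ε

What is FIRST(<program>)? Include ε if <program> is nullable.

{ (, ), * }

From <program> : <rest> ): <rest> nullable, take FIRST(<rest>) ∪ {)} = { (, ), * }.
<program> : * ] void contributes {*}.
<program> : ( void * <stmt> contributes {(}.
Union: FIRST(<program>) = { (, ), * }.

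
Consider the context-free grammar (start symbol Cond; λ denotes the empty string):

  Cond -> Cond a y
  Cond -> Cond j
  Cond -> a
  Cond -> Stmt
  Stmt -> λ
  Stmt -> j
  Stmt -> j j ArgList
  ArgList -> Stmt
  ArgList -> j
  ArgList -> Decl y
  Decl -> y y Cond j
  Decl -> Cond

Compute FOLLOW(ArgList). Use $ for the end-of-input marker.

In Stmt -> j j ArgList: ArgList is at the end, add FOLLOW(Stmt) = { $, a, j, y }.
Union: FOLLOW(ArgList) = { $, a, j, y }.

{ $, a, j, y }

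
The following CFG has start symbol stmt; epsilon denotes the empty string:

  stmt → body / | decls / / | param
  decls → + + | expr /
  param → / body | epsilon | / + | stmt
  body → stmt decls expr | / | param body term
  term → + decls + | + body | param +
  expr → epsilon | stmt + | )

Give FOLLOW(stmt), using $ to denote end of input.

{ $, ), +, / }

stmt is the start symbol, so $ ∈ FOLLOW(stmt).
In param → stmt: stmt is at the end, add FOLLOW(param) = { $, ), +, / }.
In body → stmt decls expr: add FIRST(decls expr) = { ), +, / }.
In expr → stmt +: add FIRST(+) = { + }.
Union: FOLLOW(stmt) = { $, ), +, / }.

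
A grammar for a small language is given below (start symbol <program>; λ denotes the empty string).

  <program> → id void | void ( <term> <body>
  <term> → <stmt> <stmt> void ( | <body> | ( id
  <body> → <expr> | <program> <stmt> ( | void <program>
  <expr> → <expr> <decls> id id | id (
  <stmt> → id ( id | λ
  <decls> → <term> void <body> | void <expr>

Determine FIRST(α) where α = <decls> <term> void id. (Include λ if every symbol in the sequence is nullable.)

Add FIRST(<decls>) = { (, id, void }; <decls> is not nullable, stop.

{ (, id, void }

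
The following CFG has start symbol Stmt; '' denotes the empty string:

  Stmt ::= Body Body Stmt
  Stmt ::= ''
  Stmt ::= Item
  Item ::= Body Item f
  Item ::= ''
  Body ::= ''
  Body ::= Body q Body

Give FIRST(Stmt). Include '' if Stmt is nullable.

{ f, q, '' }

From Stmt ::= Body Body Stmt: Body, Body, Stmt nullable, take FIRST(Body) ∪ FIRST(Body) ∪ FIRST(Stmt) = { f, q }; also '' since the whole RHS is nullable.
Stmt ::= '' contributes ''.
From Stmt ::= Item: add FIRST(Item) = { f, q, '' } (including '' since Item is nullable).
Union: FIRST(Stmt) = { f, q, '' }.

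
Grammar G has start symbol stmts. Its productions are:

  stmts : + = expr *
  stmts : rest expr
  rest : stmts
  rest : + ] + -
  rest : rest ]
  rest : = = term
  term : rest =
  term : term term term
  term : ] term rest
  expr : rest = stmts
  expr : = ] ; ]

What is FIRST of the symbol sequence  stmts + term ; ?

Add FIRST(stmts) = { +, = }; stmts is not nullable, stop.

{ +, = }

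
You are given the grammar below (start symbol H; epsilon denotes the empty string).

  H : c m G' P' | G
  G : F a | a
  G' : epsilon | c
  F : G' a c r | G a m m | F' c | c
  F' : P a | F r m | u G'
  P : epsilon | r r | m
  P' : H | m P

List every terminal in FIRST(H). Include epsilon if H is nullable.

{ a, c, m, r, u }

H : c m G' P' contributes {c}.
From H : G: add FIRST(G) = { a, c, m, r, u }.
Union: FIRST(H) = { a, c, m, r, u }.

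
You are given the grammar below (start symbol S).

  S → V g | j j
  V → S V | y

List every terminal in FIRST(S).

{ j, y }

From S → V g: add FIRST(V) = { j, y }.
S → j j contributes {j}.
Union: FIRST(S) = { j, y }.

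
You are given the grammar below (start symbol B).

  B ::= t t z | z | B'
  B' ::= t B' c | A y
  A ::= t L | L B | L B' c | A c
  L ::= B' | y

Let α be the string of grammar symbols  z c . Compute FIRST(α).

{ z }

z is a terminal; add {z} and stop.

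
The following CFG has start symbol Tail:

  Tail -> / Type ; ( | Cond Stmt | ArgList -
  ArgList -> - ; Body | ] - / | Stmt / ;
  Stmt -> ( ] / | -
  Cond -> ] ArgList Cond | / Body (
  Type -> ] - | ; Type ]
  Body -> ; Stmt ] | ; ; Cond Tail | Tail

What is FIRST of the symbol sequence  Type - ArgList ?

{ ;, ] }

Add FIRST(Type) = { ;, ] }; Type is not nullable, stop.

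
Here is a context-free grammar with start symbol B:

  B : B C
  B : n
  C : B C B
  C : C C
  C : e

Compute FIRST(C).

From C : B C B: add FIRST(B) = { n }.
From C : C C: add FIRST(C) = { e, n }.
C : e contributes {e}.
Union: FIRST(C) = { e, n }.

{ e, n }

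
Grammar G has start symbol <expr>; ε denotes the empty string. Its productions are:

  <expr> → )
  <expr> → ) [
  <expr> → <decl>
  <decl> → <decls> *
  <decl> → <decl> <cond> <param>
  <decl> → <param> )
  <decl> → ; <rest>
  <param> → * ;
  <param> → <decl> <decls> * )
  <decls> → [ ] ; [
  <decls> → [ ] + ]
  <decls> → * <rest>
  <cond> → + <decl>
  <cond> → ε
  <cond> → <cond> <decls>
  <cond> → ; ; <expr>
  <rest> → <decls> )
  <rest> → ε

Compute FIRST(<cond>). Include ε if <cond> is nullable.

<cond> → + <decl> contributes {+}.
<cond> → ε contributes ε.
From <cond> → <cond> <decls>: <cond> nullable, take FIRST(<cond>) ∪ FIRST(<decls>) = { *, +, ;, [ }.
<cond> → ; ; <expr> contributes {;}.
Union: FIRST(<cond>) = { *, +, ;, [, ε }.

{ *, +, ;, [, ε }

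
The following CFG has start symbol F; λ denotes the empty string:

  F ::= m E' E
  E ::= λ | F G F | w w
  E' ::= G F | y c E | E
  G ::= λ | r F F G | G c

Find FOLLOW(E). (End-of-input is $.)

{ $, c, m, r, w }

In F ::= m E' E: E is at the end, add FOLLOW(F) = { $, c, m, r, w }.
In E' ::= y c E: E is at the end, add FOLLOW(E') = { $, c, m, r, w }.
In E' ::= E: E is at the end, add FOLLOW(E') = { $, c, m, r, w }.
Union: FOLLOW(E) = { $, c, m, r, w }.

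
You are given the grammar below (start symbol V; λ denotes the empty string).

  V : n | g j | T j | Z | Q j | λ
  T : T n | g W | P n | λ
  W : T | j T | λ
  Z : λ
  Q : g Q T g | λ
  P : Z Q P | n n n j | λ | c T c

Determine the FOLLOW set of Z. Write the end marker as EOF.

{ EOF, c, g, n }

In V : Z: Z is at the end, add FOLLOW(V) = { EOF }.
In P : Z Q P: add FIRST(Q P)\{λ} = { c, g, n }.
  Since Q P is nullable, also add FOLLOW(P) = { n }.
Union: FOLLOW(Z) = { EOF, c, g, n }.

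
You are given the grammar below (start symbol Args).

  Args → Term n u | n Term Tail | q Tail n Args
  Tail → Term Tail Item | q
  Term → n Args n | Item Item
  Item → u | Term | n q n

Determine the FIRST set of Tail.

From Tail → Term Tail Item: add FIRST(Term) = { n, u }.
Tail → q contributes {q}.
Union: FIRST(Tail) = { n, q, u }.

{ n, q, u }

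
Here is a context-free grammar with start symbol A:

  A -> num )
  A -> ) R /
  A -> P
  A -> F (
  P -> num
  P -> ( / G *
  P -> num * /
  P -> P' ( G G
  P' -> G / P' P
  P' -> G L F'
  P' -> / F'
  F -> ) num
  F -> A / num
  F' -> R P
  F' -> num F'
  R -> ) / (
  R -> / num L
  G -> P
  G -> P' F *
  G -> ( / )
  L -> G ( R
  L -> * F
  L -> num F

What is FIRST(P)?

{ (, /, num }

P -> num contributes {num}.
P -> ( / G * contributes {(}.
P -> num * / contributes {num}.
From P -> P' ( G G: add FIRST(P') = { (, /, num }.
Union: FIRST(P) = { (, /, num }.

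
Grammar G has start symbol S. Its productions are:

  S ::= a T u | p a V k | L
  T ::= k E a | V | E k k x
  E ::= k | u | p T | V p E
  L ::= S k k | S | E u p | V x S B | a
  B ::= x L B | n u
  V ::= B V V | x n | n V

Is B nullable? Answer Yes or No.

No nonterminal in this grammar is nullable.
No production of B has an RHS whose symbols are all nullable, so B is not nullable.

No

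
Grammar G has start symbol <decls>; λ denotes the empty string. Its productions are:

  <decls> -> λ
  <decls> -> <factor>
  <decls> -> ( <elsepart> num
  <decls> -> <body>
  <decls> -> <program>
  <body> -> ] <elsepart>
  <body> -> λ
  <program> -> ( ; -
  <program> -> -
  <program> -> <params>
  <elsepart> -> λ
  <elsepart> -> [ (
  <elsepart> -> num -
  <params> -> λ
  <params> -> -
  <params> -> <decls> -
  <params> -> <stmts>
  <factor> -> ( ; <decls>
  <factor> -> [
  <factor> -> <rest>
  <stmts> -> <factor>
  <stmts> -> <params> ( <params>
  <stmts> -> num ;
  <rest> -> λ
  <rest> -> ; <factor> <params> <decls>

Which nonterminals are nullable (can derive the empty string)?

Directly nullable (have an λ-production): <decls>, <body>, <elsepart>, <params>, <rest>.
<stmts> -> <factor> with every symbol nullable, so <stmts> is nullable.
<program> -> <params> with every symbol nullable, so <program> is nullable.
<factor> -> <rest> with every symbol nullable, so <factor> is nullable.

{ <body>, <decls>, <elsepart>, <factor>, <params>, <program>, <rest>, <stmts> }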